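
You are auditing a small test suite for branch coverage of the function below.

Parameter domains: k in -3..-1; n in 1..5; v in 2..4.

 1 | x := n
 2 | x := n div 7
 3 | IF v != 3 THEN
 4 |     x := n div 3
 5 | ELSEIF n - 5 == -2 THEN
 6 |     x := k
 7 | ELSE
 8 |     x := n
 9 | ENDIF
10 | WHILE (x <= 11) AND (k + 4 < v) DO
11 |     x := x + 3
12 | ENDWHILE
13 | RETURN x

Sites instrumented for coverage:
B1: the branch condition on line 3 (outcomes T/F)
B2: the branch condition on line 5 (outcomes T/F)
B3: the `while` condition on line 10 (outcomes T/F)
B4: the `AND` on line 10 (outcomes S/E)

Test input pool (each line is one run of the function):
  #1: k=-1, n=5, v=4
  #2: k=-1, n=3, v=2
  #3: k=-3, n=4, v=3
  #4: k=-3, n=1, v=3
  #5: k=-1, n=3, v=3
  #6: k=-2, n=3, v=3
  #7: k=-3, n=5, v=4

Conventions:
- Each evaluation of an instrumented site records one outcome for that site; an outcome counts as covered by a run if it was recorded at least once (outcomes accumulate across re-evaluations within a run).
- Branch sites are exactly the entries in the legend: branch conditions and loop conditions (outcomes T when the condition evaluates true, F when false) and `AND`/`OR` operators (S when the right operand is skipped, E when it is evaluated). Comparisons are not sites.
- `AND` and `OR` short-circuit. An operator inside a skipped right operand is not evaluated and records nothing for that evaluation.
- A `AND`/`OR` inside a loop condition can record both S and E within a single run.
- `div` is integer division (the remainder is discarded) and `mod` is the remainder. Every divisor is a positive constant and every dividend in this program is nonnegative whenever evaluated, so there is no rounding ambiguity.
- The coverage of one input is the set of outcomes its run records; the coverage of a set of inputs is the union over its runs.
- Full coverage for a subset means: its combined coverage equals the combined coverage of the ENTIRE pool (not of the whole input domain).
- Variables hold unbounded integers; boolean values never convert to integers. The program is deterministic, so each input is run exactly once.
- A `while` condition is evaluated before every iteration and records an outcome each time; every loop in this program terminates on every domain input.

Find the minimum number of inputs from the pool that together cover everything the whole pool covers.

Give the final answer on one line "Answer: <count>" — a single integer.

input #1, k=-1, n=5, v=4: events B1->T, B4->E, B3->T, B4->E, B3->T, B4->E, B3->T, B4->E, B3->T, B4->S, B3->F; outcomes B1=T, B3=T, B3=F, B4=S, B4=E
input #2, k=-1, n=3, v=2: events B1->T, B4->E, B3->F; outcomes B1=T, B3=F, B4=E
input #3, k=-3, n=4, v=3: events B1->F, B2->F, B4->E, B3->T, B4->E, B3->T, B4->E, B3->T, B4->S, B3->F; outcomes B1=F, B2=F, B3=T, B3=F, B4=S, B4=E
input #4, k=-3, n=1, v=3: events B1->F, B2->F, B4->E, B3->T, B4->E, B3->T, B4->E, B3->T, B4->E, B3->T, B4->S, B3->F; outcomes B1=F, B2=F, B3=T, B3=F, B4=S, B4=E
input #5, k=-1, n=3, v=3: events B1->F, B2->T, B4->E, B3->F; outcomes B1=F, B2=T, B3=F, B4=E
input #6, k=-2, n=3, v=3: events B1->F, B2->T, B4->E, B3->T, B4->E, B3->T, B4->E, B3->T, B4->E, B3->T, B4->E, B3->T, B4->S, B3->F; outcomes B1=F, B2=T, B3=T, B3=F, B4=S, B4=E
input #7, k=-3, n=5, v=4: events B1->T, B4->E, B3->T, B4->E, B3->T, B4->E, B3->T, B4->E, B3->T, B4->S, B3->F; outcomes B1=T, B3=T, B3=F, B4=S, B4=E
pool-wide coverage (8 outcomes): B1=T, B1=F, B2=T, B2=F, B3=T, B3=F, B4=S, B4=E
size 1 is not enough: best union over all size-1 subsets is 6/8
size 2 is not enough: best union over all size-2 subsets is 7/8
at size 3, {1, 3, 5} reaches all 8 outcomes; every lexicographically earlier size-3 subset fails

Answer: 3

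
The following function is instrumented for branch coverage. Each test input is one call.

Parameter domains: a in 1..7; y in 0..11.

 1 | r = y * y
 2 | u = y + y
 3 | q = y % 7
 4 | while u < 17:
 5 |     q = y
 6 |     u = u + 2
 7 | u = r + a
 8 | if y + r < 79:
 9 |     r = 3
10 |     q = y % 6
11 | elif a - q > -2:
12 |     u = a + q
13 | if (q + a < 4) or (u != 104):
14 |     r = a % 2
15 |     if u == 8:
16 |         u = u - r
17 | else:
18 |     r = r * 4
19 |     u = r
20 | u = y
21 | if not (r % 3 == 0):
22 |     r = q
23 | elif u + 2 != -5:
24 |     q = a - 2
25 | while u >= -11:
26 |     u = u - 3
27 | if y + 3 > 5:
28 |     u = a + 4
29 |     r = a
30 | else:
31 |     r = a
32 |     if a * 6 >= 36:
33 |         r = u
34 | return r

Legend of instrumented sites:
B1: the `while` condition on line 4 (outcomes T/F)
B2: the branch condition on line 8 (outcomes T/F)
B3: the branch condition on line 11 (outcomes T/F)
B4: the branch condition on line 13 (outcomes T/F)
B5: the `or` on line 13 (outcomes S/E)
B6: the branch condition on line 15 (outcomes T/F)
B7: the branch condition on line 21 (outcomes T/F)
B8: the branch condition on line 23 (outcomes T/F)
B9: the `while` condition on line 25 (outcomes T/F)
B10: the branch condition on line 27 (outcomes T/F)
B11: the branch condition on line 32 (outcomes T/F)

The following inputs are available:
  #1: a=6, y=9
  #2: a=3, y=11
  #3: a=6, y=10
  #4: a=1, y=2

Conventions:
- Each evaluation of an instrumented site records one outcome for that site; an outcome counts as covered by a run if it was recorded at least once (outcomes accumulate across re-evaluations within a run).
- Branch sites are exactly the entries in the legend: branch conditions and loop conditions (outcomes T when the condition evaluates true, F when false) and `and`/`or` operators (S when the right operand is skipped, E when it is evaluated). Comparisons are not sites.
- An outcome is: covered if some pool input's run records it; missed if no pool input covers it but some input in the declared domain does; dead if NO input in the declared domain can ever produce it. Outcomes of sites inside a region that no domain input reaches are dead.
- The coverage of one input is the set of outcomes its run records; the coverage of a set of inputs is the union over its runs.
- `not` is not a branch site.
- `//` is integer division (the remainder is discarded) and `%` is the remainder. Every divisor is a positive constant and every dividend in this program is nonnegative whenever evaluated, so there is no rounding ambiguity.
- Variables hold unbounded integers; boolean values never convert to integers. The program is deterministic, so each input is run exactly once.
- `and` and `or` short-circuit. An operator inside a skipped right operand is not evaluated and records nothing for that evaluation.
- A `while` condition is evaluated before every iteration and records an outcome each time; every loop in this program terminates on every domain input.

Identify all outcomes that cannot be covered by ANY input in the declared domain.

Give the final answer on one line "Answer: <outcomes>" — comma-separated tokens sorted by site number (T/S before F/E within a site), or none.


sweeping the full domain (84 inputs) for each outcome:
  B4=F: zero occurrences over every domain input -> dead
  B8=F: zero occurrences over every domain input -> dead
  reachable outcomes have witnesses, e.g. B1=T (e.g. a=1, y=0), B1=F (e.g. a=1, y=0), B2=T (e.g. a=1, y=0), B2=F (e.g. a=1, y=9)
Answer: B4=F, B8=F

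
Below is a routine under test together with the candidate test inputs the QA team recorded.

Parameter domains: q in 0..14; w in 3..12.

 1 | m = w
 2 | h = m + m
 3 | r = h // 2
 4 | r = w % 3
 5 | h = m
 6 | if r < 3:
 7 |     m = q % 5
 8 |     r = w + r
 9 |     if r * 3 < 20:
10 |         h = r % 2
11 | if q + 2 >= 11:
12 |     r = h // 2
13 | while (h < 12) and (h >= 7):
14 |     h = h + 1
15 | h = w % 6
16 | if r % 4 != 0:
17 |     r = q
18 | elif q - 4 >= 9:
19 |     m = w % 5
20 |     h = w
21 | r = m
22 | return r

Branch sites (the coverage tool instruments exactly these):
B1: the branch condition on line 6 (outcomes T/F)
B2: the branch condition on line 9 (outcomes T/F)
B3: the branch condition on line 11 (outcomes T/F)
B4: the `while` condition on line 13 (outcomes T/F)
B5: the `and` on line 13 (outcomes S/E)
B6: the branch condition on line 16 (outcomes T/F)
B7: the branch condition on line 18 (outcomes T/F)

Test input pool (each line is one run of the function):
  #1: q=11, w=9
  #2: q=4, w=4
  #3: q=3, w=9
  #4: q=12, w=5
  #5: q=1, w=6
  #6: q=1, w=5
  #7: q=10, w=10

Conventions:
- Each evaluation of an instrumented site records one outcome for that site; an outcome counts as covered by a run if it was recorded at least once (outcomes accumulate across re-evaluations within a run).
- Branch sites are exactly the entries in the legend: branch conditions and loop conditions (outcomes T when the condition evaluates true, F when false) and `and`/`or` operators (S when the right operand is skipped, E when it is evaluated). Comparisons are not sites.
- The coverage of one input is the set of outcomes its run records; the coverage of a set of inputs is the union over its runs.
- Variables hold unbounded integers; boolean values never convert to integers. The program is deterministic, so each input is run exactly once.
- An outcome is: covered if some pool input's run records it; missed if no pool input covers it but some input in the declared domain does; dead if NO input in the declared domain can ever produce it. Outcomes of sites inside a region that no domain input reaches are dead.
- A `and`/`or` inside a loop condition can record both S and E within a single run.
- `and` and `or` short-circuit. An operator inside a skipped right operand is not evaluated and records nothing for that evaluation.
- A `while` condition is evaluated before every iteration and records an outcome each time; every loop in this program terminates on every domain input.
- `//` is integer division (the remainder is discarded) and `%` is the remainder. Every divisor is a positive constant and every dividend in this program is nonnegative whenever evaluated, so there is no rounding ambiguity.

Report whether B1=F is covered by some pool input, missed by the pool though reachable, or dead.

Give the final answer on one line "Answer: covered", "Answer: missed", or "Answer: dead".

no pool input records B1=F
checking all 150 inputs in the declared domain: B1=F is never recorded -> dead

Answer: dead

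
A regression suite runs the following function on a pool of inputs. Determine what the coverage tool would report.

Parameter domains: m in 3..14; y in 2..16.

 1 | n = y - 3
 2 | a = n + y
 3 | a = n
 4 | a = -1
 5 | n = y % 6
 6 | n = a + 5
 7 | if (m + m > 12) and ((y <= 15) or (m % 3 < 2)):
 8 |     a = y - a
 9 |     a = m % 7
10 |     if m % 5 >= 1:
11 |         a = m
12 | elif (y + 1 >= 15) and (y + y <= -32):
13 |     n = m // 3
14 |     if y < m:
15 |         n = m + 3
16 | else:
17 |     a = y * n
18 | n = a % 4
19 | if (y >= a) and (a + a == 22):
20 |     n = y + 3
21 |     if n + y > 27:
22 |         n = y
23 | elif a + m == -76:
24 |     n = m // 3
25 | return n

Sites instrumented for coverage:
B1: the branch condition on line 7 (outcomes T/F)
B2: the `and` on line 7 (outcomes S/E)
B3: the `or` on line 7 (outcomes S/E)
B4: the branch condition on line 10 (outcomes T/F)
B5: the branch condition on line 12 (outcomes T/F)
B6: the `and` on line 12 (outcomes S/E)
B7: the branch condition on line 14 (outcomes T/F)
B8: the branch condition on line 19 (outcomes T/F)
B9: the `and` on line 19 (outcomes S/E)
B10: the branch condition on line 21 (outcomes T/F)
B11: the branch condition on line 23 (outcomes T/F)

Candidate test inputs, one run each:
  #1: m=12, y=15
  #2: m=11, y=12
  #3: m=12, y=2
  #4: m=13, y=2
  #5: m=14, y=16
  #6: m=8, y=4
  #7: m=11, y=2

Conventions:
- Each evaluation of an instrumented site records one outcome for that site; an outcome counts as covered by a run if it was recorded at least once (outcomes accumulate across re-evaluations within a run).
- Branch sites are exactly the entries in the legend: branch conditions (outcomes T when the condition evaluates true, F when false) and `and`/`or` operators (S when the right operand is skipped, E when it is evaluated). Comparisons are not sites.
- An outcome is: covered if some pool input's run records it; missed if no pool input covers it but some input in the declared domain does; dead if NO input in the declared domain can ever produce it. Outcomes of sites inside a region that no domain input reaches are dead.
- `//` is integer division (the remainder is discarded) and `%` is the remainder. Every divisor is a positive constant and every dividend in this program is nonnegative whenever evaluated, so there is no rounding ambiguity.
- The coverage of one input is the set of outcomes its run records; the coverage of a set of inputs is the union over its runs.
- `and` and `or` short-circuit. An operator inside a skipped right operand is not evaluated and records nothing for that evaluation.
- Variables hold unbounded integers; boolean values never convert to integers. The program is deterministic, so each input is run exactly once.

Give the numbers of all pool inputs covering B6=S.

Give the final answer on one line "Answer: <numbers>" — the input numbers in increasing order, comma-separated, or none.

input #1 (m=12, y=15): does not record B6=S
input #2 (m=11, y=12): does not record B6=S
input #3 (m=12, y=2): does not record B6=S
input #4 (m=13, y=2): does not record B6=S
input #5 (m=14, y=16): does not record B6=S
input #6 (m=8, y=4): does not record B6=S
input #7 (m=11, y=2): does not record B6=S

Answer: none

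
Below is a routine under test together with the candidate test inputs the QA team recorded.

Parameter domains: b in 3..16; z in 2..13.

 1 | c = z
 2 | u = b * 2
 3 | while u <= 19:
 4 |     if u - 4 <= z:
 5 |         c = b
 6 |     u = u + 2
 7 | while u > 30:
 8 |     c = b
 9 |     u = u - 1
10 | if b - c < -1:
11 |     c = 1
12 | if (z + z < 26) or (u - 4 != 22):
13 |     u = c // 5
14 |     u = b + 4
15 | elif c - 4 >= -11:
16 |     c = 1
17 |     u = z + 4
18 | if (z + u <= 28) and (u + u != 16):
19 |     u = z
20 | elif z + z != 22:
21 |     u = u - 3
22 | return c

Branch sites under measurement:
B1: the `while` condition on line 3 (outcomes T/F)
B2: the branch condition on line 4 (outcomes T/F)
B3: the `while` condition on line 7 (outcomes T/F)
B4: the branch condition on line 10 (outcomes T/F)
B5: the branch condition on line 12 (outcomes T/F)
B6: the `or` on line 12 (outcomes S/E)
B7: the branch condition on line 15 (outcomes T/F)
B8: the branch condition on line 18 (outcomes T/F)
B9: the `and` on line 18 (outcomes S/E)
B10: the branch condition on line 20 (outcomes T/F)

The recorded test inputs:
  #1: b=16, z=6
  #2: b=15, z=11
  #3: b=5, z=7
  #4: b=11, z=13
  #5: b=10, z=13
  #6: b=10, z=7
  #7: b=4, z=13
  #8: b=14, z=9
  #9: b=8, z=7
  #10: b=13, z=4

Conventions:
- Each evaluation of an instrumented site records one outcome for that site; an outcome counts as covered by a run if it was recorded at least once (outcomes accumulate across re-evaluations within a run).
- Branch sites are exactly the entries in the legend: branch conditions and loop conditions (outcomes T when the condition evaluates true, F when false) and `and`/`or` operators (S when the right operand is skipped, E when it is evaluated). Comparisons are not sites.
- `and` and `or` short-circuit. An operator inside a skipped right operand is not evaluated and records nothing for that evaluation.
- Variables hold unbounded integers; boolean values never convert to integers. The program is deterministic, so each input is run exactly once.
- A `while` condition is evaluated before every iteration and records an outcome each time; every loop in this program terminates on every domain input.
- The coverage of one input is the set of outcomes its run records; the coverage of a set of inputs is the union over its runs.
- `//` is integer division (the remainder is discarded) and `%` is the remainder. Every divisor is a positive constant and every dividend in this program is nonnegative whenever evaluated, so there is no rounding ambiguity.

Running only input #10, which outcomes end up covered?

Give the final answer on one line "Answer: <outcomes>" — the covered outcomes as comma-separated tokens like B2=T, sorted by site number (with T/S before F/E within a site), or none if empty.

Tracing the run of input #10 (b=13, z=4):
  B1->F, B3->F, B4->F, B6->S, B5->T, B9->E, B8->T
deduplicating events, the covered set is: B1=F, B3=F, B4=F, B5=T, B6=S, B8=T, B9=E

Answer: B1=F, B3=F, B4=F, B5=T, B6=S, B8=T, B9=E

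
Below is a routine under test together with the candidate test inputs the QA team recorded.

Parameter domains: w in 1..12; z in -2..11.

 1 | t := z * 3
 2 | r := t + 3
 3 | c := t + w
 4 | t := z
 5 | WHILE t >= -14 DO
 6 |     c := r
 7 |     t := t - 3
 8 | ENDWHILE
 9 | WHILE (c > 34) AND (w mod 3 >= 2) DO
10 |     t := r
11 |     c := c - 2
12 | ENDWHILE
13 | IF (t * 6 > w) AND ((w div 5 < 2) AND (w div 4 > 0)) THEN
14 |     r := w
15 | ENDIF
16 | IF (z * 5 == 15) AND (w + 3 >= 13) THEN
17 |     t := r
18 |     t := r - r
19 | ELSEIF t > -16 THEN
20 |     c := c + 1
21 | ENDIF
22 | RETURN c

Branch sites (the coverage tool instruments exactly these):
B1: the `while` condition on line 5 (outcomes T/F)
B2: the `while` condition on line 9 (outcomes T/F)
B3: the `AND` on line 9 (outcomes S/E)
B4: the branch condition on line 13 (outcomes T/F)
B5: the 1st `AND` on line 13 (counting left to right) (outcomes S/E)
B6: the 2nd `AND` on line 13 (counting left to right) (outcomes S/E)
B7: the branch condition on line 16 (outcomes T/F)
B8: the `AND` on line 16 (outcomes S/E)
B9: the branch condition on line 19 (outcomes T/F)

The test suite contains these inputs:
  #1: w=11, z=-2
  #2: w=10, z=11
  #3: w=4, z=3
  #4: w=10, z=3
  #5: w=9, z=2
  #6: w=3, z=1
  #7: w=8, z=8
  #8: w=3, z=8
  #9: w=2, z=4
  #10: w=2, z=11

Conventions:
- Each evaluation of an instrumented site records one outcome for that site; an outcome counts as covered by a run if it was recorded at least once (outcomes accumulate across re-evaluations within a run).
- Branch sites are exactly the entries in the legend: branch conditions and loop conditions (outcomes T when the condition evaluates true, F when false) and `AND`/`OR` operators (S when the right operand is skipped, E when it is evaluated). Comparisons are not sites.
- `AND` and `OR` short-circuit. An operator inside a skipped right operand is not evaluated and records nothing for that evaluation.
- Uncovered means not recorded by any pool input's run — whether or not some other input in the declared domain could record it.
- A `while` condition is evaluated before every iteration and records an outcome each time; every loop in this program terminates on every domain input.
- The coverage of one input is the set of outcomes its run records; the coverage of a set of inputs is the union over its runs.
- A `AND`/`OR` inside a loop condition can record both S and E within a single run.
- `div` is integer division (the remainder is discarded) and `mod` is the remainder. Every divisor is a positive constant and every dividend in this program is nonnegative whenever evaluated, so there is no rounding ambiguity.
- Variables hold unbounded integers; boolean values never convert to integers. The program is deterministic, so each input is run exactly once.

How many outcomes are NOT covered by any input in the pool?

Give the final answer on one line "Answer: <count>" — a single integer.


test 1 (w=11, z=-2) hits B1=T, B1=F, B2=F, B3=S, B4=F, B5=S, B7=F, B8=S, B9=F
test 2 (w=10, z=11) hits B1=T, B1=F, B2=F, B3=E, B4=F, B5=S, B7=F, B8=S, B9=F
test 3 (w=4, z=3) hits B1=T, B1=F, B2=F, B3=S, B4=F, B5=S, B7=F, B8=E, B9=T
test 4 (w=10, z=3) hits B1=T, B1=F, B2=F, B3=S, B4=F, B5=S, B7=T, B8=E
test 5 (w=9, z=2) hits B1=T, B1=F, B2=F, B3=S, B4=F, B5=S, B7=F, B8=S, B9=F
test 6 (w=3, z=1) hits B1=T, B1=F, B2=F, B3=S, B4=F, B5=S, B7=F, B8=S, B9=F
test 7 (w=8, z=8) hits B1=T, B1=F, B2=F, B3=S, B4=F, B5=S, B7=F, B8=S, B9=F
test 8 (w=3, z=8) hits B1=T, B1=F, B2=F, B3=S, B4=F, B5=S, B7=F, B8=S, B9=F
test 9 (w=2, z=4) hits B1=T, B1=F, B2=F, B3=S, B4=F, B5=S, B7=F, B8=S, B9=F
test 10 (w=2, z=11) hits B1=T, B1=F, B2=T, B2=F, B3=S, B3=E, B4=F, B5=E, B6=E, B7=F, B8=S, B9=T
union over the pool: B1=T, B1=F, B2=T, B2=F, B3=S, B3=E, B4=F, B5=S, B5=E, B6=E, B7=T, B7=F, B8=S, B8=E, B9=T, B9=F
uncovered (2 of 18): B4=T, B6=S
Answer: 2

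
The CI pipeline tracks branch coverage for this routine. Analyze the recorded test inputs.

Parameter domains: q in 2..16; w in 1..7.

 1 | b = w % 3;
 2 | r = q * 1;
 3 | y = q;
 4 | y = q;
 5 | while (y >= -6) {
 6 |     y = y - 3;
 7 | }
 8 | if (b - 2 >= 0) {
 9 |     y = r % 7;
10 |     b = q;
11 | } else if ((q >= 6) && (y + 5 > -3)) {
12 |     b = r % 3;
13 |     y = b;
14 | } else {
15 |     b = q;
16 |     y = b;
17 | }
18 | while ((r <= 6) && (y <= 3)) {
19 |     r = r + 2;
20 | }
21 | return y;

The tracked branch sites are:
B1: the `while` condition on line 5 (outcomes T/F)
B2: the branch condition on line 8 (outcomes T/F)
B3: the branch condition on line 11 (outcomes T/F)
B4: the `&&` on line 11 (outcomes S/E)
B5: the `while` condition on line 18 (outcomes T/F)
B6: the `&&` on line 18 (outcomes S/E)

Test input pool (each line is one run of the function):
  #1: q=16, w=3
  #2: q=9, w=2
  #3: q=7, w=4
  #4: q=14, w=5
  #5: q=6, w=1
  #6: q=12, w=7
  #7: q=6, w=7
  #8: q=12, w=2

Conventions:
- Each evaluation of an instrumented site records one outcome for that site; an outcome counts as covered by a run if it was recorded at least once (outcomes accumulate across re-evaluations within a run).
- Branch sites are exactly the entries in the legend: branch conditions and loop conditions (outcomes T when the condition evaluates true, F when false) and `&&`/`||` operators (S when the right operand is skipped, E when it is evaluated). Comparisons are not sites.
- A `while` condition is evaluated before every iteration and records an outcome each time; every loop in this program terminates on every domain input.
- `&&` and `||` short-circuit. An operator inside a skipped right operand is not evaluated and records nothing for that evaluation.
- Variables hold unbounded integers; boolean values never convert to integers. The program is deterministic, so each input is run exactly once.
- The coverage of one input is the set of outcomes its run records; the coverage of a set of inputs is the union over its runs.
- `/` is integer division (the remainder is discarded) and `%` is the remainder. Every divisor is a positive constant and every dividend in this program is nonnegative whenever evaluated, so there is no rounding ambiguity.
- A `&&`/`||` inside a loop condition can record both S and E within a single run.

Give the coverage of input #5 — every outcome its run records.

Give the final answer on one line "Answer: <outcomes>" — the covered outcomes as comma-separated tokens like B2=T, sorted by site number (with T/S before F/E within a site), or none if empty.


Running input #5 (q=6, w=1), event by event:
  B1->T, B1->T, B1->T, B1->T, B1->T, B1->F, B2->F, B4->E, B3->F, B6->E
  B5->F
distinct outcomes covered: B1=T, B1=F, B2=F, B3=F, B4=E, B5=F, B6=E
Answer: B1=T, B1=F, B2=F, B3=F, B4=E, B5=F, B6=E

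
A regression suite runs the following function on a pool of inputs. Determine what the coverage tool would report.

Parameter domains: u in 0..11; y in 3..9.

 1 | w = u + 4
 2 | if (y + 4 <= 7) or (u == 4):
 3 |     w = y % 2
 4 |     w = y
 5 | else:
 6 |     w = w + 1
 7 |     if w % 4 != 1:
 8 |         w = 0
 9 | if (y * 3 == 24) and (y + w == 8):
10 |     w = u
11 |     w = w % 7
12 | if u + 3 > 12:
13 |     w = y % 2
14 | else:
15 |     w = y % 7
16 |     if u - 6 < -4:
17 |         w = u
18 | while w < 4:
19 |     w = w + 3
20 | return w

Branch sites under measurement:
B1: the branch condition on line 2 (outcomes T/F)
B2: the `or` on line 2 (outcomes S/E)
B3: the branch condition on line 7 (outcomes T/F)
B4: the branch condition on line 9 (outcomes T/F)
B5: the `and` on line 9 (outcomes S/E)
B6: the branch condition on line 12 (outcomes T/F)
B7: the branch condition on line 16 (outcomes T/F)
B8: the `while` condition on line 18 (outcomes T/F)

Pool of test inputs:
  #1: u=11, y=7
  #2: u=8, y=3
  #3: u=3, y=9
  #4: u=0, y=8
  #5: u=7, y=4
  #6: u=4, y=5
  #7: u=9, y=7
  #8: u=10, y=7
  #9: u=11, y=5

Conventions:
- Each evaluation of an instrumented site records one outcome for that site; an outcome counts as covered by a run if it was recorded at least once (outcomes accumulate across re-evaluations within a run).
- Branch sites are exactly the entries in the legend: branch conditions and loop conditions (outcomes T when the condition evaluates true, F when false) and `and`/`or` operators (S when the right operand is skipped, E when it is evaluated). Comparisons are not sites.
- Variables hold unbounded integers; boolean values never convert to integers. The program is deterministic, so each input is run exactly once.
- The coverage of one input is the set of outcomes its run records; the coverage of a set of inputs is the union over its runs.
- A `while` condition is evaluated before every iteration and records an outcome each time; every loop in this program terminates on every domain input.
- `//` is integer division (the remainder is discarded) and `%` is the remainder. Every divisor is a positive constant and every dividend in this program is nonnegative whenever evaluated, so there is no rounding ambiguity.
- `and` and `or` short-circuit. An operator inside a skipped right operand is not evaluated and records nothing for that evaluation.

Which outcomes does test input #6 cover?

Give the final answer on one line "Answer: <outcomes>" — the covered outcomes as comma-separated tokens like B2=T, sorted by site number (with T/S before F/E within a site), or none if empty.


Running input #6 (u=4, y=5), event by event:
  B2->E, B1->T, B5->S, B4->F, B6->F, B7->F, B8->F
collecting distinct outcomes: B1=T, B2=E, B4=F, B5=S, B6=F, B7=F, B8=F
Answer: B1=T, B2=E, B4=F, B5=S, B6=F, B7=F, B8=F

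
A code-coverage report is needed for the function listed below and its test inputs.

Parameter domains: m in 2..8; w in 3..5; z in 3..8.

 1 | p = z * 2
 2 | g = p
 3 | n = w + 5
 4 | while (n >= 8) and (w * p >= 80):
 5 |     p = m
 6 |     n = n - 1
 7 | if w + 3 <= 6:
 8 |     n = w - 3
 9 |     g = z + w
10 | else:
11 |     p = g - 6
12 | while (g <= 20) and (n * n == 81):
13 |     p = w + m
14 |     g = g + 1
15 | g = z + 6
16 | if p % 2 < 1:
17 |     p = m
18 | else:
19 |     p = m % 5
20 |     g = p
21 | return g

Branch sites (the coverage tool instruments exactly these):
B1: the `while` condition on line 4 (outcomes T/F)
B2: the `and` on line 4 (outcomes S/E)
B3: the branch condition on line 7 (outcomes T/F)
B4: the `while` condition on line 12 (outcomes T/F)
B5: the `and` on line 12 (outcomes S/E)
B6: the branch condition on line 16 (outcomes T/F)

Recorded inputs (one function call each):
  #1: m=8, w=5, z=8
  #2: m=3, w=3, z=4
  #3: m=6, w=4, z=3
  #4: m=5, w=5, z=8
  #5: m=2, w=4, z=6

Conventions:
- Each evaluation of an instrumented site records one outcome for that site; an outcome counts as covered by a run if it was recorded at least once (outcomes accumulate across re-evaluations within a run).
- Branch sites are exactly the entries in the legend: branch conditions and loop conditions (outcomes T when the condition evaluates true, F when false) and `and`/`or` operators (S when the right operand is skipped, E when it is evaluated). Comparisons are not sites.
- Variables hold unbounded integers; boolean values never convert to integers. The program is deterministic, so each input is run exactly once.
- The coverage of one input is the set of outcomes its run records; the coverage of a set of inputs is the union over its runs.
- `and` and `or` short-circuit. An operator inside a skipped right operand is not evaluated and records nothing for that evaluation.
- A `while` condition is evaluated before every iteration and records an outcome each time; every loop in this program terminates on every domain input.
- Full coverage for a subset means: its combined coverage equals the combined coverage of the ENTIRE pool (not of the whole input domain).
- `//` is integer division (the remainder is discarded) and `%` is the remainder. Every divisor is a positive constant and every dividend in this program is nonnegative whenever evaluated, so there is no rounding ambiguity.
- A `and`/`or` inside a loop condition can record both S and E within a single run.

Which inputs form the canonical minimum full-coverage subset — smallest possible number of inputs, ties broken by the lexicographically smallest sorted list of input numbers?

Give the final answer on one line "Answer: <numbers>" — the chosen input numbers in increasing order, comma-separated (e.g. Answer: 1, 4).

#1 (m=8, w=5, z=8) -> B2->E, B1->T, B2->E, B1->F, B3->F, B5->E, B4->T, B5->E, B4->T, B5->E, B4->T, B5->E, B4->T, B5->E, ...; covered: B1=T, B1=F, B2=E, B3=F, B4=T, B4=F, B5=S, B5=E, B6=F
#2 (m=3, w=3, z=4) -> B2->E, B1->F, B3->T, B5->E, B4->F, B6->T; covered: B1=F, B2=E, B3=T, B4=F, B5=E, B6=T
#3 (m=6, w=4, z=3) -> B2->E, B1->F, B3->F, B5->E, B4->T, B5->E, B4->T, B5->E, B4->T, B5->E, B4->T, B5->E, B4->T, B5->E, ...; covered: B1=F, B2=E, B3=F, B4=T, B4=F, B5=S, B5=E, B6=T
#4 (m=5, w=5, z=8) -> B2->E, B1->T, B2->E, B1->F, B3->F, B5->E, B4->T, B5->E, B4->T, B5->E, B4->T, B5->E, B4->T, B5->E, ...; covered: B1=T, B1=F, B2=E, B3=F, B4=T, B4=F, B5=S, B5=E, B6=T
#5 (m=2, w=4, z=6) -> B2->E, B1->F, B3->F, B5->E, B4->T, B5->E, B4->T, B5->E, B4->T, B5->E, B4->T, B5->E, B4->T, B5->E, ...; covered: B1=F, B2=E, B3=F, B4=T, B4=F, B5=S, B5=E, B6=T
the full pool covers 11 outcomes: B1=T, B1=F, B2=E, B3=T, B3=F, B4=T, B4=F, B5=S, B5=E, B6=T, B6=F
no size-1 subset reaches all 11 outcomes (best union: 9/11)
at size 2, {1, 2} reaches all 11 outcomes; every lexicographically earlier size-2 subset fails

Answer: 1, 2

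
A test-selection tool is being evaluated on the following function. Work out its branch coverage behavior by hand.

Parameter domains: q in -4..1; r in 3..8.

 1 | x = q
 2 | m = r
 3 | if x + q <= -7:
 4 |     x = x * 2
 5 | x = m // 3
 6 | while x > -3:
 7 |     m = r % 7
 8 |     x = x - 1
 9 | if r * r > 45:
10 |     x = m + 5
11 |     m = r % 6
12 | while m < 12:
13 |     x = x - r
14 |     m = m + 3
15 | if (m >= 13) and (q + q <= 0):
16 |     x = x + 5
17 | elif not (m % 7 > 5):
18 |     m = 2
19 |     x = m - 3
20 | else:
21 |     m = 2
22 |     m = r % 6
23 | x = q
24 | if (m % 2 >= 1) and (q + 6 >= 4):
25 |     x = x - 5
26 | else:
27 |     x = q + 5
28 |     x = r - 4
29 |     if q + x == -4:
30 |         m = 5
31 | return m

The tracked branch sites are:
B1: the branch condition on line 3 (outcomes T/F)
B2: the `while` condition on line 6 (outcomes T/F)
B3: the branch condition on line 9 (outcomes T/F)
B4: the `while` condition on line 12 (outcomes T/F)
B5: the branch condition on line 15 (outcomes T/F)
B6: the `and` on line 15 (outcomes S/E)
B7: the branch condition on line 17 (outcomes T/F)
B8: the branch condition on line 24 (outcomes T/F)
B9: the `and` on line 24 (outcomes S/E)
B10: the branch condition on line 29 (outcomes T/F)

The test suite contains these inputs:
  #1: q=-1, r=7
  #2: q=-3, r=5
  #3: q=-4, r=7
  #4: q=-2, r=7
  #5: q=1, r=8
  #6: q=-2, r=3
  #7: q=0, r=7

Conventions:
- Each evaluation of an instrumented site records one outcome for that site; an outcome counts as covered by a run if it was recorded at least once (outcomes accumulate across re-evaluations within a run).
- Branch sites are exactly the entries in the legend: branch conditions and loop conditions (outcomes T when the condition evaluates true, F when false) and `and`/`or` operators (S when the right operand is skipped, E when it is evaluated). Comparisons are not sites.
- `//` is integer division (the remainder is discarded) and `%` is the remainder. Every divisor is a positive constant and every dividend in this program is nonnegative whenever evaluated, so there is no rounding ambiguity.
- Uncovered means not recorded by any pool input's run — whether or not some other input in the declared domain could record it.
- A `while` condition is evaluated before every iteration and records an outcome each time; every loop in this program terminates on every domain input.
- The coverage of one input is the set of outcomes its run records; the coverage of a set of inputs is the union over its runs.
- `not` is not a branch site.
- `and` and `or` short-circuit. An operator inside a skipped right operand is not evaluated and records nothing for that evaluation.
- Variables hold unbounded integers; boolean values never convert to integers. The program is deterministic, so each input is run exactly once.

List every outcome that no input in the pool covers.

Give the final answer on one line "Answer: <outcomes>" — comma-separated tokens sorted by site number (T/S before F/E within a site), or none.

input #1, q=-1, r=7: events B1->F, B2->T, B2->T, B2->T, B2->T, B2->T, B2->F, B3->T, B4->T, B4->T, B4->T, B4->T, B4->F, B6->E, ...; outcomes B1=F, B2=T, B2=F, B3=T, B4=T, B4=F, B5=T, B6=E, B8=T, B9=E
input #2, q=-3, r=5: events B1->F, B2->T, B2->T, B2->T, B2->T, B2->F, B3->F, B4->T, B4->T, B4->T, B4->F, B6->E, B5->T, B9->S, ...; outcomes B1=F, B2=T, B2=F, B3=F, B4=T, B4=F, B5=T, B6=E, B8=F, B9=S, B10=F
input #3, q=-4, r=7: events B1->T, B2->T, B2->T, B2->T, B2->T, B2->T, B2->F, B3->T, B4->T, B4->T, B4->T, B4->T, B4->F, B6->E, ...; outcomes B1=T, B2=T, B2=F, B3=T, B4=T, B4=F, B5=T, B6=E, B8=F, B9=E, B10=F
input #4, q=-2, r=7: events B1->F, B2->T, B2->T, B2->T, B2->T, B2->T, B2->F, B3->T, B4->T, B4->T, B4->T, B4->T, B4->F, B6->E, ...; outcomes B1=F, B2=T, B2=F, B3=T, B4=T, B4=F, B5=T, B6=E, B8=T, B9=E
input #5, q=1, r=8: events B1->F, B2->T, B2->T, B2->T, B2->T, B2->T, B2->F, B3->T, B4->T, B4->T, B4->T, B4->T, B4->F, B6->E, ...; outcomes B1=F, B2=T, B2=F, B3=T, B4=T, B4=F, B5=F, B6=E, B7=T, B8=F, B9=S, B10=F
input #6, q=-2, r=3: events B1->F, B2->T, B2->T, B2->T, B2->T, B2->F, B3->F, B4->T, B4->T, B4->T, B4->F, B6->S, B5->F, B7->T, ...; outcomes B1=F, B2=T, B2=F, B3=F, B4=T, B4=F, B5=F, B6=S, B7=T, B8=F, B9=S, B10=F
input #7, q=0, r=7: events B1->F, B2->T, B2->T, B2->T, B2->T, B2->T, B2->F, B3->T, B4->T, B4->T, B4->T, B4->T, B4->F, B6->E, ...; outcomes B1=F, B2=T, B2=F, B3=T, B4=T, B4=F, B5=T, B6=E, B8=T, B9=E
union over the pool: B1=T, B1=F, B2=T, B2=F, B3=T, B3=F, B4=T, B4=F, B5=T, B5=F, B6=S, B6=E, B7=T, B8=T, B8=F, B9=S, B9=E, B10=F
uncovered (2 of 20): B7=F, B10=T

Answer: B7=F, B10=T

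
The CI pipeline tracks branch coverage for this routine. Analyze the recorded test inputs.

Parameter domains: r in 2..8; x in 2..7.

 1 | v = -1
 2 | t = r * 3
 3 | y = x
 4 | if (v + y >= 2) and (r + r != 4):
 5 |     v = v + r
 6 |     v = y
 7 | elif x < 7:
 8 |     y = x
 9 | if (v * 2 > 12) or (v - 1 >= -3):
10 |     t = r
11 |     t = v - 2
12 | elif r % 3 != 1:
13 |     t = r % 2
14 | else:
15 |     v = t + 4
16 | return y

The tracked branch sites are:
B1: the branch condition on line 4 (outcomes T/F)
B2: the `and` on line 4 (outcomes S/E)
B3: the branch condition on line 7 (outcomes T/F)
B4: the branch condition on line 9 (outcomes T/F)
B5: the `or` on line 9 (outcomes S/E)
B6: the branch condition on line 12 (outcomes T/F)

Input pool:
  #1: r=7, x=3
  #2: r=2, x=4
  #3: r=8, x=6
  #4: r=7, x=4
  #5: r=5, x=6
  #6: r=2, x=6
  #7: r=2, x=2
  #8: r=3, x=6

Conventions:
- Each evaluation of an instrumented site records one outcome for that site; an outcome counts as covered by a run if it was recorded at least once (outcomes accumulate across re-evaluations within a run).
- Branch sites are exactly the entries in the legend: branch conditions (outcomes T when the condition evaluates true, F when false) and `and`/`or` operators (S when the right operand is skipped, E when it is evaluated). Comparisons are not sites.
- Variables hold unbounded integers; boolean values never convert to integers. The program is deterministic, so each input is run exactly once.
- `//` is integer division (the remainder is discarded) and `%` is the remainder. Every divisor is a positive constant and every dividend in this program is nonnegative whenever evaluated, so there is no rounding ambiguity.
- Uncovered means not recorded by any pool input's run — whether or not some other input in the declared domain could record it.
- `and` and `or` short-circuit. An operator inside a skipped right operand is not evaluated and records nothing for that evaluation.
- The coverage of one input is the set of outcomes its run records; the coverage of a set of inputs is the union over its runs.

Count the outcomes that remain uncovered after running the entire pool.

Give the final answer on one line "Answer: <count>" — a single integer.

input #1 (r=7, x=3): events B2->E, B1->T, B5->E, B4->T; covers B1=T, B2=E, B4=T, B5=E
input #2 (r=2, x=4): events B2->E, B1->F, B3->T, B5->E, B4->T; covers B1=F, B2=E, B3=T, B4=T, B5=E
input #3 (r=8, x=6): events B2->E, B1->T, B5->E, B4->T; covers B1=T, B2=E, B4=T, B5=E
input #4 (r=7, x=4): events B2->E, B1->T, B5->E, B4->T; covers B1=T, B2=E, B4=T, B5=E
input #5 (r=5, x=6): events B2->E, B1->T, B5->E, B4->T; covers B1=T, B2=E, B4=T, B5=E
input #6 (r=2, x=6): events B2->E, B1->F, B3->T, B5->E, B4->T; covers B1=F, B2=E, B3=T, B4=T, B5=E
input #7 (r=2, x=2): events B2->S, B1->F, B3->T, B5->E, B4->T; covers B1=F, B2=S, B3=T, B4=T, B5=E
input #8 (r=3, x=6): events B2->E, B1->T, B5->E, B4->T; covers B1=T, B2=E, B4=T, B5=E
union over the pool: B1=T, B1=F, B2=S, B2=E, B3=T, B4=T, B5=E
uncovered (5 of 12): B3=F, B4=F, B5=S, B6=T, B6=F

Answer: 5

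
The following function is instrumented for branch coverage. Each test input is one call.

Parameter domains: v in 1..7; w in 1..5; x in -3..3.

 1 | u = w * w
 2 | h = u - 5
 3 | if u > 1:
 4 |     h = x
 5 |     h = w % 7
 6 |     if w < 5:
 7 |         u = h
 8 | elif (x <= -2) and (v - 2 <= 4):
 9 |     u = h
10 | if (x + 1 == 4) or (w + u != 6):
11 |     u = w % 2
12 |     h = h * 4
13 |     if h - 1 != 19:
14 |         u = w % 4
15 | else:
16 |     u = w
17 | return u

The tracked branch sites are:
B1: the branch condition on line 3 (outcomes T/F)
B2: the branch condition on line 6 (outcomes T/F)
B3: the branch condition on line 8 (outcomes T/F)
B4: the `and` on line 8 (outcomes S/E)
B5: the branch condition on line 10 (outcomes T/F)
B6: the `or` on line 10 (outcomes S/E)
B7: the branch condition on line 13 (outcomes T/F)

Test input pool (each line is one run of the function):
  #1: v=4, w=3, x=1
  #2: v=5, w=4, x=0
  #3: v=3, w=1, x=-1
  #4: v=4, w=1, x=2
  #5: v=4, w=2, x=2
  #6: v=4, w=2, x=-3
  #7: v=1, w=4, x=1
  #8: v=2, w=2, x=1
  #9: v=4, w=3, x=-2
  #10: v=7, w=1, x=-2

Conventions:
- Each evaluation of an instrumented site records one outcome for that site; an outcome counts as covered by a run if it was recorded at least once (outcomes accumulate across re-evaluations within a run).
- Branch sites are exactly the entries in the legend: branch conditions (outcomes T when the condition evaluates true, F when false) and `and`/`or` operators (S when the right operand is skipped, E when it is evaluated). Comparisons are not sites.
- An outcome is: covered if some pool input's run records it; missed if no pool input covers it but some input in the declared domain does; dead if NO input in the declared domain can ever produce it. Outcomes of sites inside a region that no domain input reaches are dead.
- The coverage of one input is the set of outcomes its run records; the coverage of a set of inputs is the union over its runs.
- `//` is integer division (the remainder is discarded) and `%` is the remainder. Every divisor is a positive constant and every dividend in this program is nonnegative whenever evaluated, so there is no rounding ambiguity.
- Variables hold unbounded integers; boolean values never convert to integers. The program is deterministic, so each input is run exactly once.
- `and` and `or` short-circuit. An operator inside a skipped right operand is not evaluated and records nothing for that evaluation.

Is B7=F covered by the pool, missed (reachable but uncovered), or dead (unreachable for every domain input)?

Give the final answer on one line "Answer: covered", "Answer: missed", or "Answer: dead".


no pool input records B7=F
but domain input (v=1, w=5, x=-3) does record it -> reachable, so missed
Answer: missed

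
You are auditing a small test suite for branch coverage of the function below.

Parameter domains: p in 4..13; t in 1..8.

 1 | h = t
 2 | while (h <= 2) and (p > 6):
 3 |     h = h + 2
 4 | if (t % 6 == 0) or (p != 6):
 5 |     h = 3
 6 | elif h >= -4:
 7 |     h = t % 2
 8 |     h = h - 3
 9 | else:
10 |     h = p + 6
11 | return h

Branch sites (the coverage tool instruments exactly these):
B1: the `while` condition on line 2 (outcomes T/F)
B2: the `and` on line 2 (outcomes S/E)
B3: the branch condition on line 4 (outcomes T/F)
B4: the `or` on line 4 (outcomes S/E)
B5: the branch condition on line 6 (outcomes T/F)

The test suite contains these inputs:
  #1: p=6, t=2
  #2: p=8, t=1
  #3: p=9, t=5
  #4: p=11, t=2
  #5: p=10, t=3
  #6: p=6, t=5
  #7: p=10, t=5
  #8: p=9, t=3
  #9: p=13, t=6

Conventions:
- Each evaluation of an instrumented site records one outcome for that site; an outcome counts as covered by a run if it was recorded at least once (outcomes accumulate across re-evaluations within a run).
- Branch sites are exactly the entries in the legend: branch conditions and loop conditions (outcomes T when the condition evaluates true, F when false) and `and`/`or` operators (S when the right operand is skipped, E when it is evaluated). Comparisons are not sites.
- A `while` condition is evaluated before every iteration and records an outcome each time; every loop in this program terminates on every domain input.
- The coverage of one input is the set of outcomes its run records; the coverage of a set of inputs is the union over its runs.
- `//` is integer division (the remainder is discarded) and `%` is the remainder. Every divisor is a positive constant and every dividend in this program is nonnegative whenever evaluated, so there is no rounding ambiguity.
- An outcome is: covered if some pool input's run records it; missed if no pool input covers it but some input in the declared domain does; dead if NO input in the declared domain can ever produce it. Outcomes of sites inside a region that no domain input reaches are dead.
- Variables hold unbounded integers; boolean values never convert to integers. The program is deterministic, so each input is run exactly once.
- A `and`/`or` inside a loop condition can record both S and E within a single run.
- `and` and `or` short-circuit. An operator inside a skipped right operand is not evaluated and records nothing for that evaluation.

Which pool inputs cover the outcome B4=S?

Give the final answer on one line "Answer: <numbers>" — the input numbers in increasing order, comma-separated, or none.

input #1 (p=6, t=2): does not produce B4=S
input #2 (p=8, t=1): does not produce B4=S
input #3 (p=9, t=5): does not produce B4=S
input #4 (p=11, t=2): does not produce B4=S
input #5 (p=10, t=3): does not produce B4=S
input #6 (p=6, t=5): does not produce B4=S
input #7 (p=10, t=5): does not produce B4=S
input #8 (p=9, t=3): does not produce B4=S
input #9 (p=13, t=6): produces B4=S

Answer: 9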